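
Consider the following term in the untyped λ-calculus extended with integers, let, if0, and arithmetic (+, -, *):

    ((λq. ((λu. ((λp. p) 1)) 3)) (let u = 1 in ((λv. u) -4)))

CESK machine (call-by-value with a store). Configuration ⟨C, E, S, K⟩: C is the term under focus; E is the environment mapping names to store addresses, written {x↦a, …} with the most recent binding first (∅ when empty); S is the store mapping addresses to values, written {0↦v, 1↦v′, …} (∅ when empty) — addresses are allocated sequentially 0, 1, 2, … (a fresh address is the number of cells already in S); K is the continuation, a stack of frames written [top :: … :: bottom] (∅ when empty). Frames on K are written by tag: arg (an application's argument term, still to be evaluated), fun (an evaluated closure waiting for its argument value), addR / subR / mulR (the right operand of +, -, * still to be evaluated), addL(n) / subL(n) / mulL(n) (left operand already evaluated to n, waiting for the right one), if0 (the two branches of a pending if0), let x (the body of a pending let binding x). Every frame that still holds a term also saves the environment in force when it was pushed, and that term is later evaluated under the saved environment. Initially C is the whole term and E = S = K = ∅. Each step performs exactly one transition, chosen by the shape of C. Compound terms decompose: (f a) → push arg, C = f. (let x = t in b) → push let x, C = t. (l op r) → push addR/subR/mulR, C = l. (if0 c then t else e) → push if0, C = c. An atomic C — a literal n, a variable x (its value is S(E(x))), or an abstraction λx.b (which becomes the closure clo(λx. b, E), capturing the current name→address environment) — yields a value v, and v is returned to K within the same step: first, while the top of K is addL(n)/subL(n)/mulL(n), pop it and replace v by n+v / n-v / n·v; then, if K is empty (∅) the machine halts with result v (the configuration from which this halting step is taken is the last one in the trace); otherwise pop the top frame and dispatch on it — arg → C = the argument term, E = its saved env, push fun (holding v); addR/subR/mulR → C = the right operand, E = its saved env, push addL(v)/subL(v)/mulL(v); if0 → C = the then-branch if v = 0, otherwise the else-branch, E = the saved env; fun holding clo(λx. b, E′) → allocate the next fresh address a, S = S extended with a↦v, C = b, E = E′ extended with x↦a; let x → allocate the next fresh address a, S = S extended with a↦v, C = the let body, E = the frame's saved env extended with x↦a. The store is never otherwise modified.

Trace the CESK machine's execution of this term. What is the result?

0. [C=((λq. ((λu. ((λp. p) 1)) 3)) (let u = 1 in ((λv. u) -4))) | E=∅ | S=∅ | K=∅]
1. [C=(λq. ((λu. ((λp. p) 1)) 3)) | E=∅ | S=∅ | K=[arg]]
2. [C=(let u = 1 in ((λv. u) -4)) | E=∅ | S=∅ | K=[fun]]
3. [C=1 | E=∅ | S=∅ | K=[let u :: fun]]
4. [C=((λv. u) -4) | E={u↦0} | S={0↦1} | K=[fun]]
5. [C=(λv. u) | E={u↦0} | S={0↦1} | K=[arg :: fun]]
6. [C=-4 | E={u↦0} | S={0↦1} | K=[fun :: fun]]
7. [C=u | E={v↦1, u↦0} | S={0↦1, 1↦-4} | K=[fun]]
8. [C=((λu. ((λp. p) 1)) 3) | E={q↦2} | S={0↦1, 1↦-4, 2↦1} | K=∅]
9. [C=(λu. ((λp. p) 1)) | E={q↦2} | S={0↦1, 1↦-4, 2↦1} | K=[arg]]
10. [C=3 | E={q↦2} | S={0↦1, 1↦-4, 2↦1} | K=[fun]]
11. [C=((λp. p) 1) | E={u↦3, q↦2} | S={0↦1, 1↦-4, 2↦1, 3↦3} | K=∅]
12. [C=(λp. p) | E={u↦3, q↦2} | S={0↦1, 1↦-4, 2↦1, 3↦3} | K=[arg]]
13. [C=1 | E={u↦3, q↦2} | S={0↦1, 1↦-4, 2↦1, 3↦3} | K=[fun]]
14. [C=p | E={p↦4, u↦3, q↦2} | S={0↦1, 1↦-4, 2↦1, 3↦3, 4↦1} | K=∅]
→ final value 1

Answer: 1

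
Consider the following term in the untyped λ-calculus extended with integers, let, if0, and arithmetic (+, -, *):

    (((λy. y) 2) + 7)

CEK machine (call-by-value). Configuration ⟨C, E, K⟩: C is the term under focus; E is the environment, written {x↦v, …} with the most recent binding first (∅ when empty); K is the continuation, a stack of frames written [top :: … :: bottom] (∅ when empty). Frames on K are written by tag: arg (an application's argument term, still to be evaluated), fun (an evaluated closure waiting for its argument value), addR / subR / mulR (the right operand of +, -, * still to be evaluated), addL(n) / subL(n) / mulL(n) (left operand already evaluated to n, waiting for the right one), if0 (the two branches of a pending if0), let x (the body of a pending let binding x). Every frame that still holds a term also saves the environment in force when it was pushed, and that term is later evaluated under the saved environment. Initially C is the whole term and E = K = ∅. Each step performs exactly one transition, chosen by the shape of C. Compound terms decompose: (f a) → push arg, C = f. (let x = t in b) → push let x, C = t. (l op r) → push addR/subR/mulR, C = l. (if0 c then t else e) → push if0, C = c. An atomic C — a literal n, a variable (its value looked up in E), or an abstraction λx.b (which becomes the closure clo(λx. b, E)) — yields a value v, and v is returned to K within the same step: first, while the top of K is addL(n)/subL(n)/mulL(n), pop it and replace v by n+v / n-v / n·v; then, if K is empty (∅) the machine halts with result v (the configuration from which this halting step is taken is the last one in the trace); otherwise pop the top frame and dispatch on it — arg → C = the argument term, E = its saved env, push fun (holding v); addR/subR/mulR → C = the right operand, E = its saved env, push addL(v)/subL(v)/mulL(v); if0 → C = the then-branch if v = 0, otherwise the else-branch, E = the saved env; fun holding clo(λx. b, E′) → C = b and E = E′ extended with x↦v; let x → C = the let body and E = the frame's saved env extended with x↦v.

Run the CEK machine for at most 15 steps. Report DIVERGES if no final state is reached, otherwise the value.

Answer: 9

Machine steps:
t=0: ⟨C=(((λy. y) 2) + 7); E=∅; K=∅⟩
t=1: ⟨C=((λy. y) 2); E=∅; K=[addR]⟩
t=2: ⟨C=(λy. y); E=∅; K=[arg :: addR]⟩
t=3: ⟨C=2; E=∅; K=[fun :: addR]⟩
t=4: ⟨C=y; E={y↦2}; K=[addR]⟩
t=5: ⟨C=7; E=∅; K=[addL(2)]⟩
→ final value 9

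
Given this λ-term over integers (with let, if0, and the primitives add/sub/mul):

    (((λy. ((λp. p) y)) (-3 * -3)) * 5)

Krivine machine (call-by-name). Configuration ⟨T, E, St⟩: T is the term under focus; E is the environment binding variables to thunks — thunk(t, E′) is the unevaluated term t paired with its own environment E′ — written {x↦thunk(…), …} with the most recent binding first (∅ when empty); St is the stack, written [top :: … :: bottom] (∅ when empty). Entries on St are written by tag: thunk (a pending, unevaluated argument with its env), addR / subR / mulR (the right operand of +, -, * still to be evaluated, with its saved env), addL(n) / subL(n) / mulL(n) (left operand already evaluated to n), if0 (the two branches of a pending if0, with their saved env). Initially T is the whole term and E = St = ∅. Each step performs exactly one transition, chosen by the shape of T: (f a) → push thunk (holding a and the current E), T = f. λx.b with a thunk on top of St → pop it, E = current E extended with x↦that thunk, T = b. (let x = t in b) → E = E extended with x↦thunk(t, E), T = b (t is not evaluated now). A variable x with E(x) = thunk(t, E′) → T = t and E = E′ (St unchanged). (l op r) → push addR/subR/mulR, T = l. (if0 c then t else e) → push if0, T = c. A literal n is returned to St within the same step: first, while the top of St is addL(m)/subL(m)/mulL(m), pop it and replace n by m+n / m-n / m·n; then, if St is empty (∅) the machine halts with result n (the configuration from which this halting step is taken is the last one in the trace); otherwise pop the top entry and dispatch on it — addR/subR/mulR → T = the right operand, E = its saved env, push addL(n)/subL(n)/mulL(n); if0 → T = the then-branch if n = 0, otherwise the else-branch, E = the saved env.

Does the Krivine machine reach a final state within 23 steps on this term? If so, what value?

Answer: 45

Machine steps:
[0] <T=(((λy. ((λp. p) y)) (-3 * -3)) * 5), E=∅, St=∅>
[1] <T=((λy. ((λp. p) y)) (-3 * -3)), E=∅, St=[mulR]>
[2] <T=(λy. ((λp. p) y)), E=∅, St=[thunk :: mulR]>
[3] <T=((λp. p) y), E={y↦thunk((-3 * -3), ∅)}, St=[mulR]>
[4] <T=(λp. p), E={y↦thunk((-3 * -3), ∅)}, St=[thunk :: mulR]>
[5] <T=p, E={p↦thunk(y, {y↦thunk((-3 * -3), ∅)}), y↦thunk((-3 * -3), ∅)}, St=[mulR]>
[6] <T=y, E={y↦thunk((-3 * -3), ∅)}, St=[mulR]>
[7] <T=(-3 * -3), E=∅, St=[mulR]>
[8] <T=-3, E=∅, St=[mulR :: mulR]>
[9] <T=-3, E=∅, St=[mulL(-3) :: mulR]>
[10] <T=5, E=∅, St=[mulL(9)]>
→ final value 45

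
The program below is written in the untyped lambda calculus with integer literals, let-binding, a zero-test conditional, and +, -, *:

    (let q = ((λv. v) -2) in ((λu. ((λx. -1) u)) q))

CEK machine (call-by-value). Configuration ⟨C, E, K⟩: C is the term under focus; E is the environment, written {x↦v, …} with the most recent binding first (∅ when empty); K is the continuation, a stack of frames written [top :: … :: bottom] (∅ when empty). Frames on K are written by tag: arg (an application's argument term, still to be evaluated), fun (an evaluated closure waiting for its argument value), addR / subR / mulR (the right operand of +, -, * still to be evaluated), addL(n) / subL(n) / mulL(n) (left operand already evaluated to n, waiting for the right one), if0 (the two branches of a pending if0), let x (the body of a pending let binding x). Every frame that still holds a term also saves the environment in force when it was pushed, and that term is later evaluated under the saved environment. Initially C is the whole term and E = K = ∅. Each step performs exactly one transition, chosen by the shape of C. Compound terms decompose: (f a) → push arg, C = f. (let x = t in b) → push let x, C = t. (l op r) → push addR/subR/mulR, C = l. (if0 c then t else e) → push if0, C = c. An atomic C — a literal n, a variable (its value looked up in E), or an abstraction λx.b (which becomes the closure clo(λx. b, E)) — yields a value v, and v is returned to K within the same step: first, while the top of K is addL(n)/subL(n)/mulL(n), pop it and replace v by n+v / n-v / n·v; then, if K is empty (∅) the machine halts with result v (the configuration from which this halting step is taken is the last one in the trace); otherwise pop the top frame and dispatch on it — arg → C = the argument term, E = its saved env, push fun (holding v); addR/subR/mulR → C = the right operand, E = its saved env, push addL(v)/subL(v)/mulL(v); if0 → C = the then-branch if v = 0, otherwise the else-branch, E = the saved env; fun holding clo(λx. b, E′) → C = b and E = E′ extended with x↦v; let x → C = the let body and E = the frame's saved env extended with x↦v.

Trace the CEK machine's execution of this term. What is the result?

Answer: -1

Machine steps:
step 0: ⟨C=(let q = ((λv. v) -2) in ((λu. ((λx. -1) u)) q)); E=∅; K=∅⟩
step 1: ⟨C=((λv. v) -2); E=∅; K=[let q]⟩
step 2: ⟨C=(λv. v); E=∅; K=[arg :: let q]⟩
step 3: ⟨C=-2; E=∅; K=[fun :: let q]⟩
step 4: ⟨C=v; E={v↦-2}; K=[let q]⟩
step 5: ⟨C=((λu. ((λx. -1) u)) q); E={q↦-2}; K=∅⟩
step 6: ⟨C=(λu. ((λx. -1) u)); E={q↦-2}; K=[arg]⟩
step 7: ⟨C=q; E={q↦-2}; K=[fun]⟩
step 8: ⟨C=((λx. -1) u); E={u↦-2, q↦-2}; K=∅⟩
step 9: ⟨C=(λx. -1); E={u↦-2, q↦-2}; K=[arg]⟩
step 10: ⟨C=u; E={u↦-2, q↦-2}; K=[fun]⟩
step 11: ⟨C=-1; E={x↦-2, u↦-2, q↦-2}; K=∅⟩
→ final value -1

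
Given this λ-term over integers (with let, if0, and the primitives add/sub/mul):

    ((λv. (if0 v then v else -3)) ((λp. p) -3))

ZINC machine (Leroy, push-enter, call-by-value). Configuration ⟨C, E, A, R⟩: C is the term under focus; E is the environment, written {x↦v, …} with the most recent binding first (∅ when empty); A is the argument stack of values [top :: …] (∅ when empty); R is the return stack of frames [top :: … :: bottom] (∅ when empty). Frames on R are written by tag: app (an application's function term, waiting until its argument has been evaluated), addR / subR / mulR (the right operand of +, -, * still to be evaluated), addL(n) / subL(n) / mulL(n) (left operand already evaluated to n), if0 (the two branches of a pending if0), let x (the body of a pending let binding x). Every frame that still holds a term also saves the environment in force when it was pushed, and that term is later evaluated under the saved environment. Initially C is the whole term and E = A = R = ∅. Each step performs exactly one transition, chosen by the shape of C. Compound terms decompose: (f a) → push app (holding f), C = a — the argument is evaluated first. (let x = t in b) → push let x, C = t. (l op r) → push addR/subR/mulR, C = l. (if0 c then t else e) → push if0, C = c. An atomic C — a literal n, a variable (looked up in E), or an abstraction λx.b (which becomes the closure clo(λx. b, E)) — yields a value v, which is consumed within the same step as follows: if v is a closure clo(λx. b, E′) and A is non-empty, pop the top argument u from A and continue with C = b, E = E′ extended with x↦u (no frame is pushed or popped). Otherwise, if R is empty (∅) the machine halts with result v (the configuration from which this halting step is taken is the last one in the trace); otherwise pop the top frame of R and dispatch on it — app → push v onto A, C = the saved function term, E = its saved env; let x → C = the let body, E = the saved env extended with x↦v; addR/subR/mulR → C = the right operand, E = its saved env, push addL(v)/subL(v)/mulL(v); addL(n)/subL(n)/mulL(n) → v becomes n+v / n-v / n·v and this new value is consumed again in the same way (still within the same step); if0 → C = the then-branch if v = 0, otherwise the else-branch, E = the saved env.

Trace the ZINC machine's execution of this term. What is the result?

Answer: -3

Machine steps:
t=0: [C=((λv. (if0 v then v else -3)) ((λp. p) -3)) | E=∅ | A=∅ | R=∅]
t=1: [C=((λp. p) -3) | E=∅ | A=∅ | R=[app]]
t=2: [C=-3 | E=∅ | A=∅ | R=[app :: app]]
t=3: [C=(λp. p) | E=∅ | A=[-3] | R=[app]]
t=4: [C=p | E={p↦-3} | A=∅ | R=[app]]
t=5: [C=(λv. (if0 v then v else -3)) | E=∅ | A=[-3] | R=∅]
t=6: [C=(if0 v then v else -3) | E={v↦-3} | A=∅ | R=∅]
t=7: [C=v | E={v↦-3} | A=∅ | R=[if0]]
t=8: [C=-3 | E={v↦-3} | A=∅ | R=∅]
→ final value -3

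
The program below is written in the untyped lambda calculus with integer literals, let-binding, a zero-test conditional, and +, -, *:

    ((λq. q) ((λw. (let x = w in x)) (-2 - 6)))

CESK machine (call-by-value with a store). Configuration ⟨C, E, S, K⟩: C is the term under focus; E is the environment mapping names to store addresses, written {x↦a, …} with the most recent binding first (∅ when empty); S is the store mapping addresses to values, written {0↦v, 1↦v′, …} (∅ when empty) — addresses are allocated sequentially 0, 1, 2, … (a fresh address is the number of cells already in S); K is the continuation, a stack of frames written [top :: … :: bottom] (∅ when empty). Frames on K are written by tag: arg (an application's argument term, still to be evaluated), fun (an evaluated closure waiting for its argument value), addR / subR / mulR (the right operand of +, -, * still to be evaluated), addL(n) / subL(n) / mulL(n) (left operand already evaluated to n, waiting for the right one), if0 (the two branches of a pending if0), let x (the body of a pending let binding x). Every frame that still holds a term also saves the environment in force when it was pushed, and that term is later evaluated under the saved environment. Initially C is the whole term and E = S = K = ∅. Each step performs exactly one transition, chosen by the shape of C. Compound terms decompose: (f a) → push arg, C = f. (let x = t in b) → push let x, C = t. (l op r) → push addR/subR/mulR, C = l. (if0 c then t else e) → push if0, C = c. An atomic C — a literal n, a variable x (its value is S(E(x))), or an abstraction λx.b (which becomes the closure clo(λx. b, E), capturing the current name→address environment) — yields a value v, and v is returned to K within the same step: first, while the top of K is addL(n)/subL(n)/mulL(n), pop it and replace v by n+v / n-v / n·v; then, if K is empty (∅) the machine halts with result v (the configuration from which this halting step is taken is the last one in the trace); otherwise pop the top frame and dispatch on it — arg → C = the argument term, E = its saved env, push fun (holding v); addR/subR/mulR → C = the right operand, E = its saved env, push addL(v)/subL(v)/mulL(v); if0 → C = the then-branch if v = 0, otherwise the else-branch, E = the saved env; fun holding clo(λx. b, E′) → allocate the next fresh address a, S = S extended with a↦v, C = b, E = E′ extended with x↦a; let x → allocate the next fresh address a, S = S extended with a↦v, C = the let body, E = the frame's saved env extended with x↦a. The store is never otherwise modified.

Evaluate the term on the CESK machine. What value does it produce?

t=0: ⟨C=((λq. q) ((λw. (let x = w in x)) (-2 - 6))); E=∅; S=∅; K=∅⟩
t=1: ⟨C=(λq. q); E=∅; S=∅; K=[arg]⟩
t=2: ⟨C=((λw. (let x = w in x)) (-2 - 6)); E=∅; S=∅; K=[fun]⟩
t=3: ⟨C=(λw. (let x = w in x)); E=∅; S=∅; K=[arg :: fun]⟩
t=4: ⟨C=(-2 - 6); E=∅; S=∅; K=[fun :: fun]⟩
t=5: ⟨C=-2; E=∅; S=∅; K=[subR :: fun :: fun]⟩
t=6: ⟨C=6; E=∅; S=∅; K=[subL(-2) :: fun :: fun]⟩
t=7: ⟨C=(let x = w in x); E={w↦0}; S={0↦-8}; K=[fun]⟩
t=8: ⟨C=w; E={w↦0}; S={0↦-8}; K=[let x :: fun]⟩
t=9: ⟨C=x; E={x↦1, w↦0}; S={0↦-8, 1↦-8}; K=[fun]⟩
t=10: ⟨C=q; E={q↦2}; S={0↦-8, 1↦-8, 2↦-8}; K=∅⟩
→ final value -8

Answer: -8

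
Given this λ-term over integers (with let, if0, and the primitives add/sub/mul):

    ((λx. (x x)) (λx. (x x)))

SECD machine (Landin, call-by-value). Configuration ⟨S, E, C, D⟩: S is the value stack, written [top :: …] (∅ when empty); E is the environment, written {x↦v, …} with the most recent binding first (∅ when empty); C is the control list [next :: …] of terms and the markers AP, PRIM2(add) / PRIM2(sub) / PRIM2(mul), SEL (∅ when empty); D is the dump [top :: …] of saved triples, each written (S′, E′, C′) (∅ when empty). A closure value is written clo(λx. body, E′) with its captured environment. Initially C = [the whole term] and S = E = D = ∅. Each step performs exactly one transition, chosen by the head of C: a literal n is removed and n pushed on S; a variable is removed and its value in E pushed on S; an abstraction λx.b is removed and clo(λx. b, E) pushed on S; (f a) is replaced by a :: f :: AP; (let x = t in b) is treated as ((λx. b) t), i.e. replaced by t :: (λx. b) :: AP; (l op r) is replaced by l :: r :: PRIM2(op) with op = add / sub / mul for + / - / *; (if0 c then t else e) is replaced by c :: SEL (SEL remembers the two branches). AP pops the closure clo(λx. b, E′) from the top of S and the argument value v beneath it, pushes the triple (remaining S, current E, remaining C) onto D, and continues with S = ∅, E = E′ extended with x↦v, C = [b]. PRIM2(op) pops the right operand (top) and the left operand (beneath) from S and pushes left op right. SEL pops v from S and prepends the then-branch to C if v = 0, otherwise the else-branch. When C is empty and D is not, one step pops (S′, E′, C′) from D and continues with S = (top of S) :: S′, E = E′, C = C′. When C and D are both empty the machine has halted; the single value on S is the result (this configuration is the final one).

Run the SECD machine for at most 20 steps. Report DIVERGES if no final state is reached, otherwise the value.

Answer: DIVERGES (no final state within 20 steps)

Derivation:
t=0: <S=∅, E=∅, C=[((λx. (x x)) (λx. (x x)))], D=∅>
t=1: <S=∅, E=∅, C=[(λx. (x x)) :: (λx. (x x)) :: AP], D=∅>
t=2: <S=[clo(λx. (x x), ∅)], E=∅, C=[(λx. (x x)) :: AP], D=∅>
t=3: <S=[clo(λx. (x x), ∅) :: clo(λx. (x x), ∅)], E=∅, C=[AP], D=∅>
t=4: <S=∅, E={x↦clo(λx. (x x), ∅)}, C=[(x x)], D=[(∅, ∅, ∅)]>
t=5: <S=∅, E={x↦clo(λx. (x x), ∅)}, C=[x :: x :: AP], D=[(∅, ∅, ∅)]>
t=6: <S=[clo(λx. (x x), ∅)], E={x↦clo(λx. (x x), ∅)}, C=[x :: AP], D=[(∅, ∅, ∅)]>
t=7: <S=[clo(λx. (x x), ∅) :: clo(λx. (x x), ∅)], E={x↦clo(λx. (x x), ∅)}, C=[AP], D=[(∅, ∅, ∅)]>
t=8: <S=∅, E={x↦clo(λx. (x x), ∅)}, C=[(x x)], D=[(∅, {x↦clo(λx. (x x), ∅)}, ∅) :: (∅, ∅, ∅)]>
t=9: <S=∅, E={x↦clo(λx. (x x), ∅)}, C=[x :: x :: AP], D=[(∅, {x↦clo(λx. (x x), ∅)}, ∅) :: (∅, ∅, ∅)]>
t=10: <S=[clo(λx. (x x), ∅)], E={x↦clo(λx. (x x), ∅)}, C=[x :: AP], D=[(∅, {x↦clo(λx. (x x), ∅)}, ∅) :: (∅, ∅, ∅)]>
t=11: <S=[clo(λx. (x x), ∅) :: clo(λx. (x x), ∅)], E={x↦clo(λx. (x x), ∅)}, C=[AP], D=[(∅, {x↦clo(λx. (x x), ∅)}, ∅) :: (∅, ∅, ∅)]>
t=12: <S=∅, E={x↦clo(λx. (x x), ∅)}, C=[(x x)], D=[(∅, {x↦clo(λx. (x x), ∅)}, ∅) :: (∅, {x↦clo(λx. (x x), ∅)}, ∅) :: (∅, ∅, ∅)]>
t=13: <S=∅, E={x↦clo(λx. (x x), ∅)}, C=[x :: x :: AP], D=[(∅, {x↦clo(λx. (x x), ∅)}, ∅) :: (∅, {x↦clo(λx. (x x), ∅)}, ∅) :: (∅, ∅, ∅)]>
t=14: <S=[clo(λx. (x x), ∅)], E={x↦clo(λx. (x x), ∅)}, C=[x :: AP], D=[(∅, {x↦clo(λx. (x x), ∅)}, ∅) :: (∅, {x↦clo(λx. (x x), ∅)}, ∅) :: (∅, ∅, ∅)]>
t=15: <S=[clo(λx. (x x), ∅) :: clo(λx. (x x), ∅)], E={x↦clo(λx. (x x), ∅)}, C=[AP], D=[(∅, {x↦clo(λx. (x x), ∅)}, ∅) :: (∅, {x↦clo(λx. (x x), ∅)}, ∅) :: (∅, ∅, ∅)]>
t=16: <S=∅, E={x↦clo(λx. (x x), ∅)}, C=[(x x)], D=[(∅, {x↦clo(λx. (x x), ∅)}, ∅) :: (∅, {x↦clo(λx. (x x), ∅)}, ∅) :: (∅, {x↦clo(λx. (x x), ∅)}, ∅) :: (∅, ∅, ∅)]>
t=17: <S=∅, E={x↦clo(λx. (x x), ∅)}, C=[x :: x :: AP], D=[(∅, {x↦clo(λx. (x x), ∅)}, ∅) :: (∅, {x↦clo(λx. (x x), ∅)}, ∅) :: (∅, {x↦clo(λx. (x x), ∅)}, ∅) :: (∅, ∅, ∅)]>
t=18: <S=[clo(λx. (x x), ∅)], E={x↦clo(λx. (x x), ∅)}, C=[x :: AP], D=[(∅, {x↦clo(λx. (x x), ∅)}, ∅) :: (∅, {x↦clo(λx. (x x), ∅)}, ∅) :: (∅, {x↦clo(λx. (x x), ∅)}, ∅) :: (∅, ∅, ∅)]>
t=19: <S=[clo(λx. (x x), ∅) :: clo(λx. (x x), ∅)], E={x↦clo(λx. (x x), ∅)}, C=[AP], D=[(∅, {x↦clo(λx. (x x), ∅)}, ∅) :: (∅, {x↦clo(λx. (x x), ∅)}, ∅) :: (∅, {x↦clo(λx. (x x), ∅)}, ∅) :: (∅, ∅, ∅)]>
t=20: <S=∅, E={x↦clo(λx. (x x), ∅)}, C=[(x x)], D=[(∅, {x↦clo(λx. (x x), ∅)}, ∅) :: (∅, {x↦clo(λx. (x x), ∅)}, ∅) :: (∅, {x↦clo(λx. (x x), ∅)}, ∅) :: (∅, {x↦clo(λx. (x x), ∅)}, ∅) :: (∅, ∅, ∅)]>
→ 20 transitions taken and the configuration is still not final: no result within 20 steps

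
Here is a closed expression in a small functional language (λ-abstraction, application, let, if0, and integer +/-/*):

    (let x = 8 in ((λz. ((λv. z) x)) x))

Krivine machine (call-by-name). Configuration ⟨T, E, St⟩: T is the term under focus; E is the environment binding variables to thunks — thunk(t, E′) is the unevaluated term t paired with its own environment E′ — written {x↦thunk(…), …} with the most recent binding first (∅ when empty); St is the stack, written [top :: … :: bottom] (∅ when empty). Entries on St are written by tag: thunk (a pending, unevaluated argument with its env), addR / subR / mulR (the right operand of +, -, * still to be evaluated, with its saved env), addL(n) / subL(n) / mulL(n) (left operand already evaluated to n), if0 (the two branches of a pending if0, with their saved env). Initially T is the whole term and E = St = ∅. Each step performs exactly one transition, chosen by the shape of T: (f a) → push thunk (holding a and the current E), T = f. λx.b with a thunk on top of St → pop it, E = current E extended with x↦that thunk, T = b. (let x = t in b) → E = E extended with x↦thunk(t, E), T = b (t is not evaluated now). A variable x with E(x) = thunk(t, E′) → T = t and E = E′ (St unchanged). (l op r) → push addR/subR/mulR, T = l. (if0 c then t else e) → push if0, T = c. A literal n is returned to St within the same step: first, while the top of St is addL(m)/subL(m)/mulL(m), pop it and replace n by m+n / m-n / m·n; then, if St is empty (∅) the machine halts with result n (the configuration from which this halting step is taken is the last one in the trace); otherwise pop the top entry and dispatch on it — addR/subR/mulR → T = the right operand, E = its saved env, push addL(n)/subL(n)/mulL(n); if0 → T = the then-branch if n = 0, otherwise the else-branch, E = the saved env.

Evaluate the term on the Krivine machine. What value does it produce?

Answer: 8

Machine steps:
t=0: ⟨T=(let x = 8 in ((λz. ((λv. z) x)) x)); E=∅; St=∅⟩
t=1: ⟨T=((λz. ((λv. z) x)) x); E={x↦thunk(8, ∅)}; St=∅⟩
t=2: ⟨T=(λz. ((λv. z) x)); E={x↦thunk(8, ∅)}; St=[thunk]⟩
t=3: ⟨T=((λv. z) x); E={z↦thunk(x, {x↦thunk(8, ∅)}), x↦thunk(8, ∅)}; St=∅⟩
t=4: ⟨T=(λv. z); E={z↦thunk(x, {x↦thunk(8, ∅)}), x↦thunk(8, ∅)}; St=[thunk]⟩
t=5: ⟨T=z; E={v↦thunk(x, {z↦thunk(x, {x↦thunk(8, ∅)}), x↦thunk(8, ∅)}), z↦thunk(x, {x↦thunk(8, ∅)}), x↦thunk(8, ∅)}; St=∅⟩
t=6: ⟨T=x; E={x↦thunk(8, ∅)}; St=∅⟩
t=7: ⟨T=8; E=∅; St=∅⟩
→ final value 8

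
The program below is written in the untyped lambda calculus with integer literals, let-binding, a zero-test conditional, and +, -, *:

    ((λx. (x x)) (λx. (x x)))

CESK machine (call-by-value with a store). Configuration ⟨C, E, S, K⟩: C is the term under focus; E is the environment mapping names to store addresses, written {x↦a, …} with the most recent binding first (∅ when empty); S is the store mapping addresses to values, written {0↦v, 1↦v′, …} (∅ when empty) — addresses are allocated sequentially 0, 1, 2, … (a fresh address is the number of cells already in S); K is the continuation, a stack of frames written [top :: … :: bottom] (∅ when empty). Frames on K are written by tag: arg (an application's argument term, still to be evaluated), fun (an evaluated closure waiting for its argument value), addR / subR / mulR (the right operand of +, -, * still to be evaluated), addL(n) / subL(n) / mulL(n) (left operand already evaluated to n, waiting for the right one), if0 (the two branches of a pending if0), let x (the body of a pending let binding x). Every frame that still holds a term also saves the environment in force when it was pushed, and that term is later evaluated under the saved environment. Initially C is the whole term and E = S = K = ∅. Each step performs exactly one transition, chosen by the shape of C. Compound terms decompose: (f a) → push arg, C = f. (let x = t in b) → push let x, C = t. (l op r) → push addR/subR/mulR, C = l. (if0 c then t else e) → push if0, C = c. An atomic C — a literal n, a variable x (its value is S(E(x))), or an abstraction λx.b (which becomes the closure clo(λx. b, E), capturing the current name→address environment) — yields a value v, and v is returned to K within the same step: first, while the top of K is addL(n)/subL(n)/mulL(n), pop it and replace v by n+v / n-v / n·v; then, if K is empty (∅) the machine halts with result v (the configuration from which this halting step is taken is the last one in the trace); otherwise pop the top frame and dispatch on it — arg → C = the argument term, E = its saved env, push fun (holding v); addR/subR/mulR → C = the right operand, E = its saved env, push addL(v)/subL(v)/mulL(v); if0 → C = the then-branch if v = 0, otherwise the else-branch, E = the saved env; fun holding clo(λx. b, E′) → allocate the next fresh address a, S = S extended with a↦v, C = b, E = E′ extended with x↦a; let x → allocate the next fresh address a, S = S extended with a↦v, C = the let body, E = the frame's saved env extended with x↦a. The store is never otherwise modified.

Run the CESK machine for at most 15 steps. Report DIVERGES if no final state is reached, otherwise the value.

Answer: DIVERGES (no final state within 15 steps)

Execution trace:
t=0: ⟨C=((λx. (x x)) (λx. (x x))); E=∅; S=∅; K=∅⟩
t=1: ⟨C=(λx. (x x)); E=∅; S=∅; K=[arg]⟩
t=2: ⟨C=(λx. (x x)); E=∅; S=∅; K=[fun]⟩
t=3: ⟨C=(x x); E={x↦0}; S={0↦clo(λx. (x x), ∅)}; K=∅⟩
t=4: ⟨C=x; E={x↦0}; S={0↦clo(λx. (x x), ∅)}; K=[arg]⟩
t=5: ⟨C=x; E={x↦0}; S={0↦clo(λx. (x x), ∅)}; K=[fun]⟩
t=6: ⟨C=(x x); E={x↦1}; S={0↦clo(λx. (x x), ∅), 1↦clo(λx. (x x), ∅)}; K=∅⟩
t=7: ⟨C=x; E={x↦1}; S={0↦clo(λx. (x x), ∅), 1↦clo(λx. (x x), ∅)}; K=[arg]⟩
t=8: ⟨C=x; E={x↦1}; S={0↦clo(λx. (x x), ∅), 1↦clo(λx. (x x), ∅)}; K=[fun]⟩
t=9: ⟨C=(x x); E={x↦2}; S={0↦clo(λx. (x x), ∅), 1↦clo(λx. (x x), ∅), 2↦clo(λx. (x x), ∅)}; K=∅⟩
t=10: ⟨C=x; E={x↦2}; S={0↦clo(λx. (x x), ∅), 1↦clo(λx. (x x), ∅), 2↦clo(λx. (x x), ∅)}; K=[arg]⟩
t=11: ⟨C=x; E={x↦2}; S={0↦clo(λx. (x x), ∅), 1↦clo(λx. (x x), ∅), 2↦clo(λx. (x x), ∅)}; K=[fun]⟩
t=12: ⟨C=(x x); E={x↦3}; S={0↦clo(λx. (x x), ∅), 1↦clo(λx. (x x), ∅), 2↦clo(λx. (x x), ∅), 3↦clo(λx. (x x), ∅)}; K=∅⟩
t=13: ⟨C=x; E={x↦3}; S={0↦clo(λx. (x x), ∅), 1↦clo(λx. (x x), ∅), 2↦clo(λx. (x x), ∅), 3↦clo(λx. (x x), ∅)}; K=[arg]⟩
t=14: ⟨C=x; E={x↦3}; S={0↦clo(λx. (x x), ∅), 1↦clo(λx. (x x), ∅), 2↦clo(λx. (x x), ∅), 3↦clo(λx. (x x), ∅)}; K=[fun]⟩
t=15: ⟨C=(x x); E={x↦4}; S={0↦clo(λx. (x x), ∅), 1↦clo(λx. (x x), ∅), 2↦clo(λx. (x x), ∅), 3↦clo(λx. (x x), ∅), 4↦clo(λx. (x x), ∅)}; K=∅⟩
→ 15 transitions taken and the configuration is still not final: no result within 15 steps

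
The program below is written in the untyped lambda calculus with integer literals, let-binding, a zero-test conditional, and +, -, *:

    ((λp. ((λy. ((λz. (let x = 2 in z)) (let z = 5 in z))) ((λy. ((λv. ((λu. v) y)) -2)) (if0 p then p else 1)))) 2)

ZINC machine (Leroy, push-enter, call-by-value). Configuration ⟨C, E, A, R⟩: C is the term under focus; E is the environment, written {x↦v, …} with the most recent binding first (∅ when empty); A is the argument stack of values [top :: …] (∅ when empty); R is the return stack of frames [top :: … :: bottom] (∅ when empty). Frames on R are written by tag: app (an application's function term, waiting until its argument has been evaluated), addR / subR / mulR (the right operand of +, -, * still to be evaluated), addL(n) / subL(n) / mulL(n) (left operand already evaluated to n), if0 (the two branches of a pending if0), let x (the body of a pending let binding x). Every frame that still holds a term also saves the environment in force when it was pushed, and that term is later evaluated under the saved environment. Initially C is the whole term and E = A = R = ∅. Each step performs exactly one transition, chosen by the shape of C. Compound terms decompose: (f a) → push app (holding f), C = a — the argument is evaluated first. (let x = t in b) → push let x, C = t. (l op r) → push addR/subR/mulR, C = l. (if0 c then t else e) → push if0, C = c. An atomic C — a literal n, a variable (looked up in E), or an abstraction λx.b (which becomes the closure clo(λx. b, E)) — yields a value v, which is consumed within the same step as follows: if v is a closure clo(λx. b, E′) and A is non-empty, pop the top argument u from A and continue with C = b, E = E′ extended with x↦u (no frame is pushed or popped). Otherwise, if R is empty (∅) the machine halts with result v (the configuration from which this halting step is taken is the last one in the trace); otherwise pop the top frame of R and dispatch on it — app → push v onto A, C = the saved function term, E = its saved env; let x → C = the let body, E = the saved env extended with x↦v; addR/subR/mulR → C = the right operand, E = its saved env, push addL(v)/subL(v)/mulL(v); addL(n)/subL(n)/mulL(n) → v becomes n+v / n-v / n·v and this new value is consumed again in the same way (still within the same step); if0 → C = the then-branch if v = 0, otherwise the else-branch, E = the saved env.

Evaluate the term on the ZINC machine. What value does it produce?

Answer: 5

Machine steps:
0. <C=((λp. ((λy. ((λz. (let x = 2 in z)) (let z = 5 in z))) ((λy. ((λv. ((λu. v) y)) -2)) (if0 p then p else 1)))) 2), E=∅, A=∅, R=∅>
1. <C=2, E=∅, A=∅, R=[app]>
2. <C=(λp. ((λy. ((λz. (let x = 2 in z)) (let z = 5 in z))) ((λy. ((λv. ((λu. v) y)) -2)) (if0 p then p else 1)))), E=∅, A=[2], R=∅>
3. <C=((λy. ((λz. (let x = 2 in z)) (let z = 5 in z))) ((λy. ((λv. ((λu. v) y)) -2)) (if0 p then p else 1))), E={p↦2}, A=∅, R=∅>
4. <C=((λy. ((λv. ((λu. v) y)) -2)) (if0 p then p else 1)), E={p↦2}, A=∅, R=[app]>
5. <C=(if0 p then p else 1), E={p↦2}, A=∅, R=[app :: app]>
6. <C=p, E={p↦2}, A=∅, R=[if0 :: app :: app]>
7. <C=1, E={p↦2}, A=∅, R=[app :: app]>
8. <C=(λy. ((λv. ((λu. v) y)) -2)), E={p↦2}, A=[1], R=[app]>
9. <C=((λv. ((λu. v) y)) -2), E={y↦1, p↦2}, A=∅, R=[app]>
10. <C=-2, E={y↦1, p↦2}, A=∅, R=[app :: app]>
11. <C=(λv. ((λu. v) y)), E={y↦1, p↦2}, A=[-2], R=[app]>
12. <C=((λu. v) y), E={v↦-2, y↦1, p↦2}, A=∅, R=[app]>
13. <C=y, E={v↦-2, y↦1, p↦2}, A=∅, R=[app :: app]>
14. <C=(λu. v), E={v↦-2, y↦1, p↦2}, A=[1], R=[app]>
15. <C=v, E={u↦1, v↦-2, y↦1, p↦2}, A=∅, R=[app]>
16. <C=(λy. ((λz. (let x = 2 in z)) (let z = 5 in z))), E={p↦2}, A=[-2], R=∅>
17. <C=((λz. (let x = 2 in z)) (let z = 5 in z)), E={y↦-2, p↦2}, A=∅, R=∅>
18. <C=(let z = 5 in z), E={y↦-2, p↦2}, A=∅, R=[app]>
19. <C=5, E={y↦-2, p↦2}, A=∅, R=[let z :: app]>
20. <C=z, E={z↦5, y↦-2, p↦2}, A=∅, R=[app]>
21. <C=(λz. (let x = 2 in z)), E={y↦-2, p↦2}, A=[5], R=∅>
22. <C=(let x = 2 in z), E={z↦5, y↦-2, p↦2}, A=∅, R=∅>
23. <C=2, E={z↦5, y↦-2, p↦2}, A=∅, R=[let x]>
24. <C=z, E={x↦2, z↦5, y↦-2, p↦2}, A=∅, R=∅>
→ final value 5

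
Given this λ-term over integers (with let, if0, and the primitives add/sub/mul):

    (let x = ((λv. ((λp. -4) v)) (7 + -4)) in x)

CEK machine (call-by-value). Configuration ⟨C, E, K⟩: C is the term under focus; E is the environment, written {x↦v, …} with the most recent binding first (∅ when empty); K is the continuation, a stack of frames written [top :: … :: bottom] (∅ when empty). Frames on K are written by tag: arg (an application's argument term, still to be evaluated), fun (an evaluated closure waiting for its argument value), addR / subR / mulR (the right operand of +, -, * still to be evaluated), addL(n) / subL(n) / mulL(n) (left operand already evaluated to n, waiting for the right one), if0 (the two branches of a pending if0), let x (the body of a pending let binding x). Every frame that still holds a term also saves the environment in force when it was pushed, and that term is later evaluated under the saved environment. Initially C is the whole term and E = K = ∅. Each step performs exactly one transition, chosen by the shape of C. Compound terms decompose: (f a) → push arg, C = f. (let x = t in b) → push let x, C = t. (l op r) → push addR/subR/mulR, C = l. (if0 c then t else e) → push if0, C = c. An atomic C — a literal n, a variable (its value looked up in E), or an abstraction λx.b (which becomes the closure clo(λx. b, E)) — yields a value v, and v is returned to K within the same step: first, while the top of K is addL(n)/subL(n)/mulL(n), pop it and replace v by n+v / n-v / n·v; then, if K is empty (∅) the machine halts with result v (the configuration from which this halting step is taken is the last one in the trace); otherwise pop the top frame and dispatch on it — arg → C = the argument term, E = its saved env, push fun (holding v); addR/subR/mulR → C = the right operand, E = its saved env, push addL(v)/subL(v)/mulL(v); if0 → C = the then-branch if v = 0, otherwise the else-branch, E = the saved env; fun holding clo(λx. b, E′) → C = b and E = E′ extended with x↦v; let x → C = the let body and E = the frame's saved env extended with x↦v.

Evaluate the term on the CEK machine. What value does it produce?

step 0: [C=(let x = ((λv. ((λp. -4) v)) (7 + -4)) in x) | E=∅ | K=∅]
step 1: [C=((λv. ((λp. -4) v)) (7 + -4)) | E=∅ | K=[let x]]
step 2: [C=(λv. ((λp. -4) v)) | E=∅ | K=[arg :: let x]]
step 3: [C=(7 + -4) | E=∅ | K=[fun :: let x]]
step 4: [C=7 | E=∅ | K=[addR :: fun :: let x]]
step 5: [C=-4 | E=∅ | K=[addL(7) :: fun :: let x]]
step 6: [C=((λp. -4) v) | E={v↦3} | K=[let x]]
step 7: [C=(λp. -4) | E={v↦3} | K=[arg :: let x]]
step 8: [C=v | E={v↦3} | K=[fun :: let x]]
step 9: [C=-4 | E={p↦3, v↦3} | K=[let x]]
step 10: [C=x | E={x↦-4} | K=∅]
→ final value -4

Answer: -4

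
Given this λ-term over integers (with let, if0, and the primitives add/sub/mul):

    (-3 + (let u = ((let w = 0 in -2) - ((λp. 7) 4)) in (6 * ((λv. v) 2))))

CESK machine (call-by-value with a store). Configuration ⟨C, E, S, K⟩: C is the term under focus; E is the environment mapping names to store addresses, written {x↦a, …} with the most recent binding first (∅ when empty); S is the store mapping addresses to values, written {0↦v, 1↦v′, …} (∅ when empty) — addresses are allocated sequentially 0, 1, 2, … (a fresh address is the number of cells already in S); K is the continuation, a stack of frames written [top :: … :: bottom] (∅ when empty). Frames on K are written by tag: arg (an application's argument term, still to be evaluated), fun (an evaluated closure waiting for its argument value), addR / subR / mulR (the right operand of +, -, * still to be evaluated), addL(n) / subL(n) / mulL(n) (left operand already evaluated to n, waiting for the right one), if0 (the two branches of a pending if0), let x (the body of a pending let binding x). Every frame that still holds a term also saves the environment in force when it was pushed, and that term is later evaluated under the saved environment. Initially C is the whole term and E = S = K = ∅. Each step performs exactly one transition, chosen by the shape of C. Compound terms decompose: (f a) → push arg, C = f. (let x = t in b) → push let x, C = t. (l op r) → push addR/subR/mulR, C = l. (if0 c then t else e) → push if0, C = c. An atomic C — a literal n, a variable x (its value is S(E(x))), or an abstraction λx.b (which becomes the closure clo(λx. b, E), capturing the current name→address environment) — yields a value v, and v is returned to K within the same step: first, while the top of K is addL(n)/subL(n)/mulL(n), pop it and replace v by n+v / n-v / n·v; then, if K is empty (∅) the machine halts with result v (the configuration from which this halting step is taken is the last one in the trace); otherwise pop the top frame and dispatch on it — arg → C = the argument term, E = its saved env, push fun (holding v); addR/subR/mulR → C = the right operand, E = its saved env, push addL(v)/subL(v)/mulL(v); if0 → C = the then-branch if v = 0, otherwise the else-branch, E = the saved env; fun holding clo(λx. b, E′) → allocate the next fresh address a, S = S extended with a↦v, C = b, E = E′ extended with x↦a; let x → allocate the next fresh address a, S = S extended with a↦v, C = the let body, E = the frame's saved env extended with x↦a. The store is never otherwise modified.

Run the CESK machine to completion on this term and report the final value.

Answer: 9

Machine steps:
0. [C=(-3 + (let u = ((let w = 0 in -2) - ((λp. 7) 4)) in (6 * ((λv. v) 2)))) | E=∅ | S=∅ | K=∅]
1. [C=-3 | E=∅ | S=∅ | K=[addR]]
2. [C=(let u = ((let w = 0 in -2) - ((λp. 7) 4)) in (6 * ((λv. v) 2))) | E=∅ | S=∅ | K=[addL(-3)]]
3. [C=((let w = 0 in -2) - ((λp. 7) 4)) | E=∅ | S=∅ | K=[let u :: addL(-3)]]
4. [C=(let w = 0 in -2) | E=∅ | S=∅ | K=[subR :: let u :: addL(-3)]]
5. [C=0 | E=∅ | S=∅ | K=[let w :: subR :: let u :: addL(-3)]]
6. [C=-2 | E={w↦0} | S={0↦0} | K=[subR :: let u :: addL(-3)]]
7. [C=((λp. 7) 4) | E=∅ | S={0↦0} | K=[subL(-2) :: let u :: addL(-3)]]
8. [C=(λp. 7) | E=∅ | S={0↦0} | K=[arg :: subL(-2) :: let u :: addL(-3)]]
9. [C=4 | E=∅ | S={0↦0} | K=[fun :: subL(-2) :: let u :: addL(-3)]]
10. [C=7 | E={p↦1} | S={0↦0, 1↦4} | K=[subL(-2) :: let u :: addL(-3)]]
11. [C=(6 * ((λv. v) 2)) | E={u↦2} | S={0↦0, 1↦4, 2↦-9} | K=[addL(-3)]]
12. [C=6 | E={u↦2} | S={0↦0, 1↦4, 2↦-9} | K=[mulR :: addL(-3)]]
13. [C=((λv. v) 2) | E={u↦2} | S={0↦0, 1↦4, 2↦-9} | K=[mulL(6) :: addL(-3)]]
14. [C=(λv. v) | E={u↦2} | S={0↦0, 1↦4, 2↦-9} | K=[arg :: mulL(6) :: addL(-3)]]
15. [C=2 | E={u↦2} | S={0↦0, 1↦4, 2↦-9} | K=[fun :: mulL(6) :: addL(-3)]]
16. [C=v | E={v↦3, u↦2} | S={0↦0, 1↦4, 2↦-9, 3↦2} | K=[mulL(6) :: addL(-3)]]
→ final value 9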